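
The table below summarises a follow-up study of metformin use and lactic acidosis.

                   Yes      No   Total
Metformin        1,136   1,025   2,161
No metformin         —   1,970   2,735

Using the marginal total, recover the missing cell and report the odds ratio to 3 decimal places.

2.854

The missing cell is in the unexposed row: 2735 − 1970 = 765.
So a = 1136, b = 1025, c = 765, d = 1970.
OR = (a·d)/(b·c) = (1136 × 1970) / (1025 × 765) = 2237920 / 784125 = 2.85403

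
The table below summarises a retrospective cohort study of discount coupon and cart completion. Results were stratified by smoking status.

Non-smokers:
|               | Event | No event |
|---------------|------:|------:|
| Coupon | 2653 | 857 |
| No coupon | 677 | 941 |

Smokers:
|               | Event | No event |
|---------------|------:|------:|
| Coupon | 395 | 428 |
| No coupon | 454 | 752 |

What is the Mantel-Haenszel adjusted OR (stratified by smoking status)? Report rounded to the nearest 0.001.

3.031

OR_MH = Σ(aᵢdᵢ/nᵢ) / Σ(bᵢcᵢ/nᵢ), where nᵢ is the stratum total.
Stratum 1 (Non-smokers): n = 5128; a·d/n = 2653·941/5128 = 486.8317; b·c/n = 857·677/5128 = 113.1414
Stratum 2 (Smokers): n = 2029; a·d/n = 395·752/2029 = 146.3972; b·c/n = 428·454/2029 = 95.7674
OR_MH = (486.8317 + 146.3972) / (113.1414 + 95.7674) = 633.2289 / 208.9088 = 3.03113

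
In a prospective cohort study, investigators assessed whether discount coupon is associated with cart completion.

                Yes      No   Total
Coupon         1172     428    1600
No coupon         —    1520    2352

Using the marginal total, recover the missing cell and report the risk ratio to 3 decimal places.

2.071

The missing cell is in the unexposed row: 2352 − 1520 = 832.
So a = 1172, b = 428, c = 832, d = 1520.
RR = [a/(a+b)] / [c/(c+d)] = (1172/1600) / (832/2352) = 0.73250/0.35374 = 2.07072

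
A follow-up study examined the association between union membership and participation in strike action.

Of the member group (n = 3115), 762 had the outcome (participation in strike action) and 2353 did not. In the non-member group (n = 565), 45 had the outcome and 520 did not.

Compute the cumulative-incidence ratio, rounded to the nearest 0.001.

From the description: a = 762, b = 2353, c = 45, d = 520.
Risk in exposed = 762/3115 = 0.24462; risk in unexposed = 45/565 = 0.07965.
RR = 0.24462 / 0.07965 = 3.07138
The risk among the exposed is 3.07 times that among the unexposed.

3.071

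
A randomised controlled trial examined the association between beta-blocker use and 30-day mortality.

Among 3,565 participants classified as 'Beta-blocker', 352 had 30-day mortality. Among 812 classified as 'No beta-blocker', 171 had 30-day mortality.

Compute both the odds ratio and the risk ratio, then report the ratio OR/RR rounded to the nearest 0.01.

From the description: a = 352, b = 3213, c = 171, d = 641.
OR = (352·641)/(3213·171) = 225632/549423 = 0.41067
Risk in exposed = 352/3565 = 0.09874; risk in unexposed = 171/812 = 0.21059; RR = 0.46886
OR/RR = 0.41067 / 0.46886 = 0.87589
The outcome is not rare, so the OR lies further from 1 than the RR.

0.88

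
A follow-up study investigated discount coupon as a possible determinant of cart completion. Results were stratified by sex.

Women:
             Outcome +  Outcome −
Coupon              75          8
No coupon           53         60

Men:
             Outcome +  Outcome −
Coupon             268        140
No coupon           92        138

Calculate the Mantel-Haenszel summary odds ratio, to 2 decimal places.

OR_MH = Σ(aᵢdᵢ/nᵢ) / Σ(bᵢcᵢ/nᵢ), where nᵢ is the stratum total.
Stratum 1 (Women): n = 196; a·d/n = 75·60/196 = 22.9592; b·c/n = 8·53/196 = 2.1633
Stratum 2 (Men): n = 638; a·d/n = 268·138/638 = 57.9687; b·c/n = 140·92/638 = 20.1881
OR_MH = (22.9592 + 57.9687) / (2.1633 + 20.1881) = 80.9278 / 22.3514 = 3.62071

3.62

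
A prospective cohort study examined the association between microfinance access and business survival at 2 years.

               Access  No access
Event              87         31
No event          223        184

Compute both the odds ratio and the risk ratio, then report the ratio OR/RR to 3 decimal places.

Reading the table with exposure as columns: a = 87 (Access, case), b = 223 (Access, non-case), c = 31 (No access, case), d = 184.
OR = (87·184)/(223·31) = 16008/6913 = 2.31564
Risk in exposed = 87/310 = 0.28065; risk in unexposed = 31/215 = 0.14419; RR = 1.94641
OR/RR = 2.31564 / 1.94641 = 1.18970
The outcome is not rare, so the OR lies further from 1 than the RR.

1.190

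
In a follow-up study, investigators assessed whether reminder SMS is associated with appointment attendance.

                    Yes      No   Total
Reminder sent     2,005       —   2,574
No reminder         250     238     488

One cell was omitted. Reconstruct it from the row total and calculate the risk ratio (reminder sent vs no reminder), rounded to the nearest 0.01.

1.52

The missing cell is in the exposed row: 2574 − 2005 = 569.
So a = 2005, b = 569, c = 250, d = 238.
RR = [a/(a+b)] / [c/(c+d)] = (2005/2574) / (250/488) = 0.77894/0.51230 = 1.52050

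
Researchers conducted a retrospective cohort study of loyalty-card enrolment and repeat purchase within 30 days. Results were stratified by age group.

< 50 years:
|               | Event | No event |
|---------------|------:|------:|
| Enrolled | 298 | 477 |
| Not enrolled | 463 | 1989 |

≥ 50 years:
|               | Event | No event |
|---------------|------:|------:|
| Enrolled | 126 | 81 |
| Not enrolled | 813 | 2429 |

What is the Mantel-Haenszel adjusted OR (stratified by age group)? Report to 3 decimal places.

OR_MH = Σ(aᵢdᵢ/nᵢ) / Σ(bᵢcᵢ/nᵢ), where nᵢ is the stratum total.
Stratum 1 (< 50 years): n = 3227; a·d/n = 298·1989/3227 = 183.6759; b·c/n = 477·463/3227 = 68.4385
Stratum 2 (≥ 50 years): n = 3449; a·d/n = 126·2429/3449 = 88.7370; b·c/n = 81·813/3449 = 19.0934
OR_MH = (183.6759 + 88.7370) / (68.4385 + 19.0934) = 272.4129 / 87.5318 = 3.11216

3.112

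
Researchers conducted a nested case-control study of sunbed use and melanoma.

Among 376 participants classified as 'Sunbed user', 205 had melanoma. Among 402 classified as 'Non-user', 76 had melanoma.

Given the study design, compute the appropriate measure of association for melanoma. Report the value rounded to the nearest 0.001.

5.142

From the description: a = 205, b = 171, c = 76, d = 326.
This is a nested case-control study: participants were sampled on outcome status, so risks in the source population cannot be estimated directly — relative risk is not valid here. The odds ratio is the appropriate measure.
OR = (a·d)/(b·c) = (205 × 326) / (171 × 76) = 66830 / 12996 = 5.14235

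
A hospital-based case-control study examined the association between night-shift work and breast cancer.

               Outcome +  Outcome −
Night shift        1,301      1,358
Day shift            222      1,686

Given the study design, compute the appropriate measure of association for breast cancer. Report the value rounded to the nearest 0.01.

7.28

Cells: a = 1301, b = 1358, c = 222, d = 1686.
This is a hospital-based case-control study: participants were sampled on outcome status, so risks in the source population cannot be estimated directly — relative risk is not valid here. The odds ratio is the appropriate measure.
OR = (a·d)/(b·c) = (1301 × 1686) / (1358 × 222) = 2193486 / 301476 = 7.27582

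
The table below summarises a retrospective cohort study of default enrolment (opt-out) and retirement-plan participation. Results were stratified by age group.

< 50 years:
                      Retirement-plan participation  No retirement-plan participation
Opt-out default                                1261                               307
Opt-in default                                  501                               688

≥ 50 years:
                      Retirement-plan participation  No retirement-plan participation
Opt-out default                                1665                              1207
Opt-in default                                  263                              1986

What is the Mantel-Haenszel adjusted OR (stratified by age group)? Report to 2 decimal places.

OR_MH = Σ(aᵢdᵢ/nᵢ) / Σ(bᵢcᵢ/nᵢ), where nᵢ is the stratum total.
Stratum 1 (< 50 years): n = 2757; a·d/n = 1261·688/2757 = 314.6783; b·c/n = 307·501/2757 = 55.7878
Stratum 2 (≥ 50 years): n = 5121; a·d/n = 1665·1986/5121 = 645.7118; b·c/n = 1207·263/5121 = 61.9881
OR_MH = (314.6783 + 645.7118) / (55.7878 + 61.9881) = 960.3900 / 117.7759 = 8.15439

8.15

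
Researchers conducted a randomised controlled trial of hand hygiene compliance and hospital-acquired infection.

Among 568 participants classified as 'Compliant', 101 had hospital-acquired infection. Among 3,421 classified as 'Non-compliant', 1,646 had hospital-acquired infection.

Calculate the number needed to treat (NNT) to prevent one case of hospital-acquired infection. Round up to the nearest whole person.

4

Risk in treated group = 101/568 = 0.17782; risk in control = 1646/3421 = 0.48115.
Absolute risk reduction = 0.48115 − 0.17782 = 0.30333
NNT = 1 / ARR = 1 / 0.30333 = 3.297 → round up → 4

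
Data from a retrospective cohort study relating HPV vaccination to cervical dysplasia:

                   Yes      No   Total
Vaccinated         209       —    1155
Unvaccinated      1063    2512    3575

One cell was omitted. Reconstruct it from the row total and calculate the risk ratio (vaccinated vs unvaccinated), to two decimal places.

0.61

The missing cell is in the exposed row: 1155 − 209 = 946.
So a = 209, b = 946, c = 1063, d = 2512.
RR = [a/(a+b)] / [c/(c+d)] = (209/1155) / (1063/3575) = 0.18095/0.29734 = 0.60857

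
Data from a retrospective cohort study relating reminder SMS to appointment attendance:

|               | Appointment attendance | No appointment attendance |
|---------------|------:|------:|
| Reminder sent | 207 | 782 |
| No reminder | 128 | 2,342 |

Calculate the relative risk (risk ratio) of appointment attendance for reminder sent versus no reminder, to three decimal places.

Cells: a = 207, b = 782, c = 128, d = 2342.
Risk in exposed = 207/989 = 0.20930; risk in unexposed = 128/2470 = 0.05182.
RR = 0.20930 / 0.05182 = 4.03888
The risk among the exposed is 4.04 times that among the unexposed.

4.039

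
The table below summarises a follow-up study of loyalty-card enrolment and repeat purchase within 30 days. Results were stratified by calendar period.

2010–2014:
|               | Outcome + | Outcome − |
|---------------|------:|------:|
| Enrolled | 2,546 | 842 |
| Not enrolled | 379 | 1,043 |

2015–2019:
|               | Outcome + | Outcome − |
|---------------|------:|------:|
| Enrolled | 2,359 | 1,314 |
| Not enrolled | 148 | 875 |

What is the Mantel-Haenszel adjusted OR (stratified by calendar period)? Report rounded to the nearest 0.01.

OR_MH = Σ(aᵢdᵢ/nᵢ) / Σ(bᵢcᵢ/nᵢ), where nᵢ is the stratum total.
Stratum 1 (2010–2014): n = 4810; a·d/n = 2546·1043/4810 = 552.0744; b·c/n = 842·379/4810 = 66.3447
Stratum 2 (2015–2019): n = 4696; a·d/n = 2359·875/4696 = 439.5496; b·c/n = 1314·148/4696 = 41.4123
OR_MH = (552.0744 + 439.5496) / (66.3447 + 41.4123) = 991.6240 / 107.7570 = 9.20241

9.20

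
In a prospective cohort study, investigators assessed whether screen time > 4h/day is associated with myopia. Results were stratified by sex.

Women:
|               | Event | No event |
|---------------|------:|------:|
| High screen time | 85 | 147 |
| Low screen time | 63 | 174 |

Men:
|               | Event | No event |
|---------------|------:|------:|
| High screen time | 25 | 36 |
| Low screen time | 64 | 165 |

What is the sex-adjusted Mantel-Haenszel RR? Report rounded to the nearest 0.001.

RR_MH = Σ(aᵢ·n₀ᵢ/nᵢ) / Σ(cᵢ·n₁ᵢ/nᵢ), with n₁ᵢ = aᵢ+bᵢ (exposed), n₀ᵢ = cᵢ+dᵢ (unexposed), nᵢ = n₁ᵢ+n₀ᵢ.
Stratum 1 (Women): n₁ = 232, n₀ = 237, n = 469; a·n₀/n = 85·237/469 = 42.9531; c·n₁/n = 63·232/469 = 31.1642
Stratum 2 (Men): n₁ = 61, n₀ = 229, n = 290; a·n₀/n = 25·229/290 = 19.7414; c·n₁/n = 64·61/290 = 13.4621
RR_MH = (42.9531 + 19.7414) / (31.1642 + 13.4621) = 62.6945 / 44.6262 = 1.40488

1.405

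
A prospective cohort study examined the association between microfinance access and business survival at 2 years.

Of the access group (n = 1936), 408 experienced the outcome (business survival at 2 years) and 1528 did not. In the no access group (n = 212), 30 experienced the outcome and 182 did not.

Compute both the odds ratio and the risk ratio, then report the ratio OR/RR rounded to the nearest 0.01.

From the description: a = 408, b = 1528, c = 30, d = 182.
OR = (408·182)/(1528·30) = 74256/45840 = 1.61990
Risk in exposed = 408/1936 = 0.21074; risk in unexposed = 30/212 = 0.14151; RR = 1.48926
OR/RR = 1.61990 / 1.48926 = 1.08772
The outcome is not rare, so the OR lies further from 1 than the RR.

1.09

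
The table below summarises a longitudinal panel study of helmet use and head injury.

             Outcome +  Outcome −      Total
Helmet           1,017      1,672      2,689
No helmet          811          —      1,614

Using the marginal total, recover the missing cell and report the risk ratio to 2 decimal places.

The missing cell is in the unexposed row: 1614 − 811 = 803.
So a = 1017, b = 1672, c = 811, d = 803.
RR = [a/(a+b)] / [c/(c+d)] = (1017/2689) / (811/1614) = 0.37821/0.50248 = 0.75268

0.75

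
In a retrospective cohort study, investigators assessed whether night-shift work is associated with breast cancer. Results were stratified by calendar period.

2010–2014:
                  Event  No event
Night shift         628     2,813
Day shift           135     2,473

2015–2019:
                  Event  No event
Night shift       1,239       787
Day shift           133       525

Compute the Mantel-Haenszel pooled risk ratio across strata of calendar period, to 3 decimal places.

RR_MH = Σ(aᵢ·n₀ᵢ/nᵢ) / Σ(cᵢ·n₁ᵢ/nᵢ), with n₁ᵢ = aᵢ+bᵢ (exposed), n₀ᵢ = cᵢ+dᵢ (unexposed), nᵢ = n₁ᵢ+n₀ᵢ.
Stratum 1 (2010–2014): n₁ = 3441, n₀ = 2608, n = 6049; a·n₀/n = 628·2608/6049 = 270.7595; c·n₁/n = 135·3441/6049 = 76.7953
Stratum 2 (2015–2019): n₁ = 2026, n₀ = 658, n = 2684; a·n₀/n = 1239·658/2684 = 303.7489; c·n₁/n = 133·2026/2684 = 100.3942
RR_MH = (270.7595 + 303.7489) / (76.7953 + 100.3942) = 574.5083 / 177.1895 = 3.24234

3.242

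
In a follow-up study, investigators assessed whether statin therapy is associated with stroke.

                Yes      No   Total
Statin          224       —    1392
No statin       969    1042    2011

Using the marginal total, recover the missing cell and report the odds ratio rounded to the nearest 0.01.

The missing cell is in the exposed row: 1392 − 224 = 1168.
So a = 224, b = 1168, c = 969, d = 1042.
OR = (a·d)/(b·c) = (224 × 1042) / (1168 × 969) = 233408 / 1131792 = 0.20623

0.21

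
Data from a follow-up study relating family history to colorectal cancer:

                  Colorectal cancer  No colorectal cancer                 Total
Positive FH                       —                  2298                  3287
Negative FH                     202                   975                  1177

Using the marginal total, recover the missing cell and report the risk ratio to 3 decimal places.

1.753

The missing cell is in the exposed row: 3287 − 2298 = 989.
So a = 989, b = 2298, c = 202, d = 975.
RR = [a/(a+b)] / [c/(c+d)] = (989/3287) / (202/1177) = 0.30088/0.17162 = 1.75316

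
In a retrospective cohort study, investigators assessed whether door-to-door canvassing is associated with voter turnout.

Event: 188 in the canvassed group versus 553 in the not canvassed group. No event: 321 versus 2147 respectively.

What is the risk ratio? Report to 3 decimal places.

1.803

From the description: a = 188, b = 321, c = 553, d = 2147.
Risk in exposed = 188/509 = 0.36935; risk in unexposed = 553/2700 = 0.20481.
RR = 0.36935 / 0.20481 = 1.80334
The risk among the exposed is 1.80 times that among the unexposed.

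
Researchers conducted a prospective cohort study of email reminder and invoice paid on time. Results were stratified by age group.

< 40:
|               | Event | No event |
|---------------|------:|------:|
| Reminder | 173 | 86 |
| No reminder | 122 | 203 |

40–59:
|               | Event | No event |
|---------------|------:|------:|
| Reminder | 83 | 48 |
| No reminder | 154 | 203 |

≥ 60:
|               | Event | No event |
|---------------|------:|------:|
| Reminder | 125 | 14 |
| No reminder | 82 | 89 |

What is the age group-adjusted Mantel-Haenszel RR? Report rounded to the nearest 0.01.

RR_MH = Σ(aᵢ·n₀ᵢ/nᵢ) / Σ(cᵢ·n₁ᵢ/nᵢ), with n₁ᵢ = aᵢ+bᵢ (exposed), n₀ᵢ = cᵢ+dᵢ (unexposed), nᵢ = n₁ᵢ+n₀ᵢ.
Stratum 1 (< 40): n₁ = 259, n₀ = 325, n = 584; a·n₀/n = 173·325/584 = 96.2757; c·n₁/n = 122·259/584 = 54.1062
Stratum 2 (40–59): n₁ = 131, n₀ = 357, n = 488; a·n₀/n = 83·357/488 = 60.7193; c·n₁/n = 154·131/488 = 41.3402
Stratum 3 (≥ 60): n₁ = 139, n₀ = 171, n = 310; a·n₀/n = 125·171/310 = 68.9516; c·n₁/n = 82·139/310 = 36.7677
RR_MH = (96.2757 + 60.7193 + 68.9516) / (54.1062 + 41.3402 + 36.7677) = 225.9466 / 132.2141 = 1.70894

1.71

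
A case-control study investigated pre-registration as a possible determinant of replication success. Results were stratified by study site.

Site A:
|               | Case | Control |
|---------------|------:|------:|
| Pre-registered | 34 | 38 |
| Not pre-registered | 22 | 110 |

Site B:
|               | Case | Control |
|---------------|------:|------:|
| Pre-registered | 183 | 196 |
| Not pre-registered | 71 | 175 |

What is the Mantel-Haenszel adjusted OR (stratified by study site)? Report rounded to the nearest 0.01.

2.64

OR_MH = Σ(aᵢdᵢ/nᵢ) / Σ(bᵢcᵢ/nᵢ), where nᵢ is the stratum total.
Stratum 1 (Site A): n = 204; a·d/n = 34·110/204 = 18.3333; b·c/n = 38·22/204 = 4.0980
Stratum 2 (Site B): n = 625; a·d/n = 183·175/625 = 51.2400; b·c/n = 196·71/625 = 22.2656
OR_MH = (18.3333 + 51.2400) / (4.0980 + 22.2656) = 69.5733 / 26.3636 = 2.63899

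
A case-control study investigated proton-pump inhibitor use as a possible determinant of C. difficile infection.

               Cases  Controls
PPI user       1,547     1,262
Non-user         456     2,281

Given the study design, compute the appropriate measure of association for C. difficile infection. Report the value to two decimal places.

Cells: a = 1547, b = 1262, c = 456, d = 2281.
This is a case-control study: participants were sampled on outcome status, so risks in the source population cannot be estimated directly — relative risk is not valid here. The odds ratio is the appropriate measure.
OR = (a·d)/(b·c) = (1547 × 2281) / (1262 × 456) = 3528707 / 575472 = 6.13185

6.13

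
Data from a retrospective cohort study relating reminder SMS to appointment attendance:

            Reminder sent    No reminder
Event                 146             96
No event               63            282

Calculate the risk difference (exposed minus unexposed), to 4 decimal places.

Reading the table with exposure as columns: a = 146 (Reminder sent, case), b = 63 (Reminder sent, non-case), c = 96 (No reminder, case), d = 282.
Risk in exposed = 146/209 = 0.698565; risk in unexposed = 96/378 = 0.253968.
Risk difference = 0.698565 − 0.253968 = 0.444596

0.4446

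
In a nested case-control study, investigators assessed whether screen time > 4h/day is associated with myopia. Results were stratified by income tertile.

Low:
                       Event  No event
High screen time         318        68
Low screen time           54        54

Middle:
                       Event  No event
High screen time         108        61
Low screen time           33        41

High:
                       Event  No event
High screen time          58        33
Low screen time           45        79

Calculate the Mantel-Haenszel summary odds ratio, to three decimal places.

3.284

OR_MH = Σ(aᵢdᵢ/nᵢ) / Σ(bᵢcᵢ/nᵢ), where nᵢ is the stratum total.
Stratum 1 (Low): n = 494; a·d/n = 318·54/494 = 34.7611; b·c/n = 68·54/494 = 7.4332
Stratum 2 (Middle): n = 243; a·d/n = 108·41/243 = 18.2222; b·c/n = 61·33/243 = 8.2840
Stratum 3 (High): n = 215; a·d/n = 58·79/215 = 21.3116; b·c/n = 33·45/215 = 6.9070
OR_MH = (34.7611 + 18.2222 + 21.3116) / (7.4332 + 8.2840 + 6.9070) = 74.2950 / 22.6241 = 3.28388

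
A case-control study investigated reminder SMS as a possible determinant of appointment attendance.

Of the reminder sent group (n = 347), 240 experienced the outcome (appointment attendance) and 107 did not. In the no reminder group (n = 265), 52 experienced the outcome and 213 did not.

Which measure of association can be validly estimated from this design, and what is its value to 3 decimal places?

From the description: a = 240, b = 107, c = 52, d = 213.
This is a case-control study: participants were sampled on outcome status, so risks in the source population cannot be estimated directly — relative risk is not valid here. The odds ratio is the appropriate measure.
OR = (a·d)/(b·c) = (240 × 213) / (107 × 52) = 51120 / 5564 = 9.18763

9.188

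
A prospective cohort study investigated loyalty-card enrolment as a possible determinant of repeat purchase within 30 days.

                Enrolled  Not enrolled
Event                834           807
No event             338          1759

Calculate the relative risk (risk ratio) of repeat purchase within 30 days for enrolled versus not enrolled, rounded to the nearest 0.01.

Reading the table with exposure as columns: a = 834 (Enrolled, case), b = 338 (Enrolled, non-case), c = 807 (Not enrolled, case), d = 1759.
Risk in exposed = 834/1172 = 0.71160; risk in unexposed = 807/2566 = 0.31450.
RR = 0.71160 / 0.31450 = 2.26267
The risk among the exposed is 2.26 times that among the unexposed.

2.26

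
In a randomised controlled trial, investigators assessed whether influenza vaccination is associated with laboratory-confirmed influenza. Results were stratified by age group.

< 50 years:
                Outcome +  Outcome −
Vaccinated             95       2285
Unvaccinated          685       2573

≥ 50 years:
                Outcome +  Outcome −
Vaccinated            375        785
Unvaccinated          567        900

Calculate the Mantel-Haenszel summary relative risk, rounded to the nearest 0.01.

0.49

RR_MH = Σ(aᵢ·n₀ᵢ/nᵢ) / Σ(cᵢ·n₁ᵢ/nᵢ), with n₁ᵢ = aᵢ+bᵢ (exposed), n₀ᵢ = cᵢ+dᵢ (unexposed), nᵢ = n₁ᵢ+n₀ᵢ.
Stratum 1 (< 50 years): n₁ = 2380, n₀ = 3258, n = 5638; a·n₀/n = 95·3258/5638 = 54.8971; c·n₁/n = 685·2380/5638 = 289.1628
Stratum 2 (≥ 50 years): n₁ = 1160, n₀ = 1467, n = 2627; a·n₀/n = 375·1467/2627 = 209.4119; c·n₁/n = 567·1160/2627 = 250.3692
RR_MH = (54.8971 + 209.4119) / (289.1628 + 250.3692) = 264.3090 / 539.5321 = 0.48989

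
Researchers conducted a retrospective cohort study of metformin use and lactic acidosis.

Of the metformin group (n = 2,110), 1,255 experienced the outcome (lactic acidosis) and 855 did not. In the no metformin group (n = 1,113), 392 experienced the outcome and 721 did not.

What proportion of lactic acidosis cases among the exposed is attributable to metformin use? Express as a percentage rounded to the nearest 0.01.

From the description: a = 1255, b = 855, c = 392, d = 721.
Risk in exposed = 1255/2110 = 0.59479; risk in unexposed = 392/1113 = 0.35220.
RR = 0.59479/0.35220 = 1.68877
AR% = (RR − 1)/RR × 100 = (1.68877 − 1)/1.68877 × 100 = 40.7853%

40.79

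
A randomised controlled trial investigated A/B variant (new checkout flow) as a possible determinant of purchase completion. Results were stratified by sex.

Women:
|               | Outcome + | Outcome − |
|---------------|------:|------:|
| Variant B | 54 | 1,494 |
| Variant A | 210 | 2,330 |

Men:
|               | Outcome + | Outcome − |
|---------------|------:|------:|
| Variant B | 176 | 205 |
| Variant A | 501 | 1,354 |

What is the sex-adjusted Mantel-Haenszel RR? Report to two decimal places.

1.09

RR_MH = Σ(aᵢ·n₀ᵢ/nᵢ) / Σ(cᵢ·n₁ᵢ/nᵢ), with n₁ᵢ = aᵢ+bᵢ (exposed), n₀ᵢ = cᵢ+dᵢ (unexposed), nᵢ = n₁ᵢ+n₀ᵢ.
Stratum 1 (Women): n₁ = 1548, n₀ = 2540, n = 4088; a·n₀/n = 54·2540/4088 = 33.5519; c·n₁/n = 210·1548/4088 = 79.5205
Stratum 2 (Men): n₁ = 381, n₀ = 1855, n = 2236; a·n₀/n = 176·1855/2236 = 146.0107; c·n₁/n = 501·381/2236 = 85.3672
RR_MH = (33.5519 + 146.0107) / (79.5205 + 85.3672) = 179.5626 / 164.8877 = 1.08900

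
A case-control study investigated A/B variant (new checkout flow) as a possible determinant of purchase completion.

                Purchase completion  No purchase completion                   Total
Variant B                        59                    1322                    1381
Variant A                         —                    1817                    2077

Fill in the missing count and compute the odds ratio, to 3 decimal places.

The missing cell is in the unexposed row: 2077 − 1817 = 260.
So a = 59, b = 1322, c = 260, d = 1817.
OR = (a·d)/(b·c) = (59 × 1817) / (1322 × 260) = 107203 / 343720 = 0.31189

0.312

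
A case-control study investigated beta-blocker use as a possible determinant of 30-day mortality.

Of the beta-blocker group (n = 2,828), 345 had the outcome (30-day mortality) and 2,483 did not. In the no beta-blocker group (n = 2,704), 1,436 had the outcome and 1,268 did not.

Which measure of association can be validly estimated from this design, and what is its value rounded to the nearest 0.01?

0.12

From the description: a = 345, b = 2483, c = 1436, d = 1268.
This is a case-control study: participants were sampled on outcome status, so risks in the source population cannot be estimated directly — relative risk is not valid here. The odds ratio is the appropriate measure.
OR = (a·d)/(b·c) = (345 × 1268) / (2483 × 1436) = 437460 / 3565588 = 0.12269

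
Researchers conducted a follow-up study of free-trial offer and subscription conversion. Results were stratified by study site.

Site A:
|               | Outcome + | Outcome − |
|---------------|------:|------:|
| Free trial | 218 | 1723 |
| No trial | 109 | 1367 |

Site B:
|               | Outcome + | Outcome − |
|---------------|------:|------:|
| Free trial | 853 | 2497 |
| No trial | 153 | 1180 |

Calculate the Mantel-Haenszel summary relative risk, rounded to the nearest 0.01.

1.97

RR_MH = Σ(aᵢ·n₀ᵢ/nᵢ) / Σ(cᵢ·n₁ᵢ/nᵢ), with n₁ᵢ = aᵢ+bᵢ (exposed), n₀ᵢ = cᵢ+dᵢ (unexposed), nᵢ = n₁ᵢ+n₀ᵢ.
Stratum 1 (Site A): n₁ = 1941, n₀ = 1476, n = 3417; a·n₀/n = 218·1476/3417 = 94.1668; c·n₁/n = 109·1941/3417 = 61.9166
Stratum 2 (Site B): n₁ = 3350, n₀ = 1333, n = 4683; a·n₀/n = 853·1333/4683 = 242.8035; c·n₁/n = 153·3350/4683 = 109.4491
RR_MH = (94.1668 + 242.8035) / (61.9166 + 109.4491) = 336.9704 / 171.3657 = 1.96638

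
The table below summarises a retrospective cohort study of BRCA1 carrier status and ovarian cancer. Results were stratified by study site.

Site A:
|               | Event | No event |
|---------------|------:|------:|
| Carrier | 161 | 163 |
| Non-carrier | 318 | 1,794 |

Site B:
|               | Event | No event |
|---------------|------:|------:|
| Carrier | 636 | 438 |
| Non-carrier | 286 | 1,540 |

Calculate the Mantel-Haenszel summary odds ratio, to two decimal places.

OR_MH = Σ(aᵢdᵢ/nᵢ) / Σ(bᵢcᵢ/nᵢ), where nᵢ is the stratum total.
Stratum 1 (Site A): n = 2436; a·d/n = 161·1794/2436 = 118.5690; b·c/n = 163·318/2436 = 21.2783
Stratum 2 (Site B): n = 2900; a·d/n = 636·1540/2900 = 337.7379; b·c/n = 438·286/2900 = 43.1959
OR_MH = (118.5690 + 337.7379) / (21.2783 + 43.1959) = 456.3069 / 64.4742 = 7.07736

7.08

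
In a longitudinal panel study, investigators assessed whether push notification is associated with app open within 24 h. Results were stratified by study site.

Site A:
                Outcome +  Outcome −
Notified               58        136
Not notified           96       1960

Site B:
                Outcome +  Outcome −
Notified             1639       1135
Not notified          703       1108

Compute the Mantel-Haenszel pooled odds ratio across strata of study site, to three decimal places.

2.483

OR_MH = Σ(aᵢdᵢ/nᵢ) / Σ(bᵢcᵢ/nᵢ), where nᵢ is the stratum total.
Stratum 1 (Site A): n = 2250; a·d/n = 58·1960/2250 = 50.5244; b·c/n = 136·96/2250 = 5.8027
Stratum 2 (Site B): n = 4585; a·d/n = 1639·1108/4585 = 396.0768; b·c/n = 1135·703/4585 = 174.0251
OR_MH = (50.5244 + 396.0768) / (5.8027 + 174.0251) = 446.6012 / 179.8277 = 2.48349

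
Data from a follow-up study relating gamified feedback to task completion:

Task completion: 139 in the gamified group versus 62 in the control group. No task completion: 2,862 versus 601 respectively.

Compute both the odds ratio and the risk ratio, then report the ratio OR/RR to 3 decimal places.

0.951

From the description: a = 139, b = 2862, c = 62, d = 601.
OR = (139·601)/(2862·62) = 83539/177444 = 0.47079
Risk in exposed = 139/3001 = 0.04632; risk in unexposed = 62/663 = 0.09351; RR = 0.49530
OR/RR = 0.47079 / 0.49530 = 0.95051
The outcome is rare in both groups, so OR ≈ RR (ratio near 1).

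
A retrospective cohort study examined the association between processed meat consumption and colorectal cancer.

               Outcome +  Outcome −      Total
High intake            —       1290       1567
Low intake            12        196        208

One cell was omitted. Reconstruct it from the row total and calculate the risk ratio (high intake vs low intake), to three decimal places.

The missing cell is in the exposed row: 1567 − 1290 = 277.
So a = 277, b = 1290, c = 12, d = 196.
RR = [a/(a+b)] / [c/(c+d)] = (277/1567) / (12/208) = 0.17677/0.05769 = 3.06403

3.064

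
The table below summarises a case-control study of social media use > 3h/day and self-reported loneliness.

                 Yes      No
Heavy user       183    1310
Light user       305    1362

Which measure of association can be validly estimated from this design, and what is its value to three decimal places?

0.624

Cells: a = 183, b = 1310, c = 305, d = 1362.
This is a case-control study: participants were sampled on outcome status, so risks in the source population cannot be estimated directly — relative risk is not valid here. The odds ratio is the appropriate measure.
OR = (a·d)/(b·c) = (183 × 1362) / (1310 × 305) = 249246 / 399550 = 0.62382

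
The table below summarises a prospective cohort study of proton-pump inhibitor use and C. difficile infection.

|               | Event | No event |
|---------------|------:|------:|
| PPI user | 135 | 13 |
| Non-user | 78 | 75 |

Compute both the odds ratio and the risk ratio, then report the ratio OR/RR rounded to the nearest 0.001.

5.581

Cells: a = 135, b = 13, c = 78, d = 75.
OR = (135·75)/(13·78) = 10125/1014 = 9.98521
Risk in exposed = 135/148 = 0.91216; risk in unexposed = 78/153 = 0.50980; RR = 1.78924
OR/RR = 9.98521 / 1.78924 = 5.58069
The outcome is not rare, so the OR lies further from 1 than the RR.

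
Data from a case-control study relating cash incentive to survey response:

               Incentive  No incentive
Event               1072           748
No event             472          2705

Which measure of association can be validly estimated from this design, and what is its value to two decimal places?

Reading the table with exposure as columns: a = 1072 (Incentive, case), b = 472 (Incentive, non-case), c = 748 (No incentive, case), d = 2705.
This is a case-control study: participants were sampled on outcome status, so risks in the source population cannot be estimated directly — relative risk is not valid here. The odds ratio is the appropriate measure.
OR = (a·d)/(b·c) = (1072 × 2705) / (472 × 748) = 2899760 / 353056 = 8.21331

8.21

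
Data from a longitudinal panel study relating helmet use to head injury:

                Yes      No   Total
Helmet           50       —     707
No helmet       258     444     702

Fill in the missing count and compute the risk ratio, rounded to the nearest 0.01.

The missing cell is in the exposed row: 707 − 50 = 657.
So a = 50, b = 657, c = 258, d = 444.
RR = [a/(a+b)] / [c/(c+d)] = (50/707) / (258/702) = 0.07072/0.36752 = 0.19243

0.19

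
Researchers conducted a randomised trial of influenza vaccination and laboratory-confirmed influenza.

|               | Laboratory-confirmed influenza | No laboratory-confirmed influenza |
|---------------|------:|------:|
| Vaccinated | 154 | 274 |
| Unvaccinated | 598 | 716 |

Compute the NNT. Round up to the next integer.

11

Risk in treated group = 154/428 = 0.35981; risk in control = 598/1314 = 0.45510.
Absolute risk reduction = 0.45510 − 0.35981 = 0.09529
NNT = 1 / ARR = 1 / 0.09529 = 10.495 → round up → 11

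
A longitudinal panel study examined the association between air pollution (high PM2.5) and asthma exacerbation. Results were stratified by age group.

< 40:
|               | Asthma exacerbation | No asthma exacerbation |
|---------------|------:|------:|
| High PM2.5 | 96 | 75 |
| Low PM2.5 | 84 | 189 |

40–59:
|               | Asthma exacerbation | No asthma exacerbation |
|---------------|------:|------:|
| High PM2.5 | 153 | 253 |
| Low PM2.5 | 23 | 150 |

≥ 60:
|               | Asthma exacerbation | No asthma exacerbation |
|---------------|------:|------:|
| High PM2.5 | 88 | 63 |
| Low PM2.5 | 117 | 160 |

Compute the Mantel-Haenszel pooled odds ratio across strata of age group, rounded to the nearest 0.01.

2.74

OR_MH = Σ(aᵢdᵢ/nᵢ) / Σ(bᵢcᵢ/nᵢ), where nᵢ is the stratum total.
Stratum 1 (< 40): n = 444; a·d/n = 96·189/444 = 40.8649; b·c/n = 75·84/444 = 14.1892
Stratum 2 (40–59): n = 579; a·d/n = 153·150/579 = 39.6373; b·c/n = 253·23/579 = 10.0501
Stratum 3 (≥ 60): n = 428; a·d/n = 88·160/428 = 32.8972; b·c/n = 63·117/428 = 17.2220
OR_MH = (40.8649 + 39.6373 + 32.8972) / (14.1892 + 10.0501 + 17.2220) = 113.3994 / 41.4612 = 2.73507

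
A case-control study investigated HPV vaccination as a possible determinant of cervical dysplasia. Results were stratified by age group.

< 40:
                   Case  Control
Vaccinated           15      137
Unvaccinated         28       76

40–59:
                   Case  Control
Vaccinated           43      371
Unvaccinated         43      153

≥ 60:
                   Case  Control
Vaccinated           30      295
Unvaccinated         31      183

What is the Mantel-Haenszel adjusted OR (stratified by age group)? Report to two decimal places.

0.44

OR_MH = Σ(aᵢdᵢ/nᵢ) / Σ(bᵢcᵢ/nᵢ), where nᵢ is the stratum total.
Stratum 1 (< 40): n = 256; a·d/n = 15·76/256 = 4.4531; b·c/n = 137·28/256 = 14.9844
Stratum 2 (40–59): n = 610; a·d/n = 43·153/610 = 10.7852; b·c/n = 371·43/610 = 26.1525
Stratum 3 (≥ 60): n = 539; a·d/n = 30·183/539 = 10.1855; b·c/n = 295·31/539 = 16.9666
OR_MH = (4.4531 + 10.7852 + 10.1855) / (14.9844 + 26.1525 + 16.9666) = 25.4239 / 58.1034 = 0.43756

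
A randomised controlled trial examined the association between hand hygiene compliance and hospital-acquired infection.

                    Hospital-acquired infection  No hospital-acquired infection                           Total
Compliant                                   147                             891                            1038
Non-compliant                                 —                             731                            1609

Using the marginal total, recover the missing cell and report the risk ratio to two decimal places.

0.26

The missing cell is in the unexposed row: 1609 − 731 = 878.
So a = 147, b = 891, c = 878, d = 731.
RR = [a/(a+b)] / [c/(c+d)] = (147/1038) / (878/1609) = 0.14162/0.54568 = 0.25953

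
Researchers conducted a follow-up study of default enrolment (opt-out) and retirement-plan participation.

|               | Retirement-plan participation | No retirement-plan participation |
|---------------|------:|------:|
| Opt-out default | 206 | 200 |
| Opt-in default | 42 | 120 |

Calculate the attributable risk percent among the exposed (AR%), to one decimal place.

48.9

Cells: a = 206, b = 200, c = 42, d = 120.
Risk in exposed = 206/406 = 0.50739; risk in unexposed = 42/162 = 0.25926.
RR = 0.50739/0.25926 = 1.95707
AR% = (RR − 1)/RR × 100 = (1.95707 − 1)/1.95707 × 100 = 48.9033%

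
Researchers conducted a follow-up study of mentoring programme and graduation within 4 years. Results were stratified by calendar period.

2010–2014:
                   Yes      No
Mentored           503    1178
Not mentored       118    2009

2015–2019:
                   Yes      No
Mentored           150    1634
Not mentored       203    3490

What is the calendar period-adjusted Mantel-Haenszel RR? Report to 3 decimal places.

RR_MH = Σ(aᵢ·n₀ᵢ/nᵢ) / Σ(cᵢ·n₁ᵢ/nᵢ), with n₁ᵢ = aᵢ+bᵢ (exposed), n₀ᵢ = cᵢ+dᵢ (unexposed), nᵢ = n₁ᵢ+n₀ᵢ.
Stratum 1 (2010–2014): n₁ = 1681, n₀ = 2127, n = 3808; a·n₀/n = 503·2127/3808 = 280.9561; c·n₁/n = 118·1681/3808 = 52.0898
Stratum 2 (2015–2019): n₁ = 1784, n₀ = 3693, n = 5477; a·n₀/n = 150·3693/5477 = 101.1411; c·n₁/n = 203·1784/5477 = 66.1223
RR_MH = (280.9561 + 101.1411) / (52.0898 + 66.1223) = 382.0973 / 118.2121 = 3.23230

3.232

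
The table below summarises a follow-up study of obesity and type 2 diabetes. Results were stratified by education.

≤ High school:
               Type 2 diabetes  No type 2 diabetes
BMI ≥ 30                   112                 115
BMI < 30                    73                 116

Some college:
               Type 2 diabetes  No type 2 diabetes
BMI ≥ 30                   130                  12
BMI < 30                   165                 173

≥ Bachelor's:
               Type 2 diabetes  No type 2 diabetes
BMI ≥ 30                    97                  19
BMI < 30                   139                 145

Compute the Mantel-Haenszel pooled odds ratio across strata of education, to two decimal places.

3.66

OR_MH = Σ(aᵢdᵢ/nᵢ) / Σ(bᵢcᵢ/nᵢ), where nᵢ is the stratum total.
Stratum 1 (≤ High school): n = 416; a·d/n = 112·116/416 = 31.2308; b·c/n = 115·73/416 = 20.1803
Stratum 2 (Some college): n = 480; a·d/n = 130·173/480 = 46.8542; b·c/n = 12·165/480 = 4.1250
Stratum 3 (≥ Bachelor's): n = 400; a·d/n = 97·145/400 = 35.1625; b·c/n = 19·139/400 = 6.6025
OR_MH = (31.2308 + 46.8542 + 35.1625) / (20.1803 + 4.1250 + 6.6025) = 113.2474 / 30.9078 = 3.66404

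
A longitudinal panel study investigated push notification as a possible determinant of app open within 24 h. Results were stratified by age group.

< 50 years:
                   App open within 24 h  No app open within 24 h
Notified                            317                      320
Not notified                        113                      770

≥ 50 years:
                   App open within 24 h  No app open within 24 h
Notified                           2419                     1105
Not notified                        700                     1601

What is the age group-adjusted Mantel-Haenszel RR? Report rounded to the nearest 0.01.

RR_MH = Σ(aᵢ·n₀ᵢ/nᵢ) / Σ(cᵢ·n₁ᵢ/nᵢ), with n₁ᵢ = aᵢ+bᵢ (exposed), n₀ᵢ = cᵢ+dᵢ (unexposed), nᵢ = n₁ᵢ+n₀ᵢ.
Stratum 1 (< 50 years): n₁ = 637, n₀ = 883, n = 1520; a·n₀/n = 317·883/1520 = 184.1520; c·n₁/n = 113·637/1520 = 47.3559
Stratum 2 (≥ 50 years): n₁ = 3524, n₀ = 2301, n = 5825; a·n₀/n = 2419·2301/5825 = 955.5569; c·n₁/n = 700·3524/5825 = 423.4850
RR_MH = (184.1520 + 955.5569) / (47.3559 + 423.4850) = 1139.7089 / 470.8409 = 2.42058

2.42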